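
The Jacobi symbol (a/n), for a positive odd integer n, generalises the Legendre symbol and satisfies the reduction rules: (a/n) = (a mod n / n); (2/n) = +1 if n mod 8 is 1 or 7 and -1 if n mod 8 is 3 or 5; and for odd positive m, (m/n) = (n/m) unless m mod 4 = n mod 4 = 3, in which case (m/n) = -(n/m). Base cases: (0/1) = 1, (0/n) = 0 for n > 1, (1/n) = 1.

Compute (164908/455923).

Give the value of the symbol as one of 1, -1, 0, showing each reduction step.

-1

164908 = 2^2·41227; (2/455923) = -1 since 455923 mod 8 = 3, so (164908/455923) = (-1)^2·(41227/455923); sign now +1
reciprocity: (41227/455923) = -1·(455923/41227) since 41227 mod 4 = 3, 455923 mod 4 = 3; sign now -1
(455923/41227) = (2426/41227)   [reduce mod 41227]
2426 = 2^1·1213; (2/41227) = -1 since 41227 mod 8 = 3, so (2426/41227) = (-1)^1·(1213/41227); sign now +1
reciprocity: (1213/41227) = +1·(41227/1213) since 1213 mod 4 = 1, 41227 mod 4 = 3; sign now +1
(41227/1213) = (1198/1213)   [reduce mod 1213]
1198 = 2^1·599; (2/1213) = -1 since 1213 mod 8 = 5, so (1198/1213) = (-1)^1·(599/1213); sign now -1
reciprocity: (599/1213) = +1·(1213/599) since 599 mod 4 = 3, 1213 mod 4 = 1; sign now -1
(1213/599) = (15/599)   [reduce mod 599]
reciprocity: (15/599) = -1·(599/15) since 15 mod 4 = 3, 599 mod 4 = 3; sign now +1
(599/15) = (14/15)   [reduce mod 15]
14 = 2^1·7; (2/15) = +1 since 15 mod 8 = 7, so (14/15) = (+1)^1·(7/15); sign now +1
reciprocity: (7/15) = -1·(15/7) since 7 mod 4 = 3, 15 mod 4 = 3; sign now -1
(15/7) = (1/7)   [reduce mod 7]
(1/7) = 1; final value = sign = -1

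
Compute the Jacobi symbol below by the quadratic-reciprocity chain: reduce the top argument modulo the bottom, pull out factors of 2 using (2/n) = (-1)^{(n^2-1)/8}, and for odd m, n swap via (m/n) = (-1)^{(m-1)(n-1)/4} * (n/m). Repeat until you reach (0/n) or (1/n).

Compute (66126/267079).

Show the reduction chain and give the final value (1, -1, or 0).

0

factor out 2^1: 66126 = 2^1·33063; with 267079 mod 8 = 7, (2/267079) = +1; sign now +1; continue with (33063/267079)
flip (33063/267079) -> (267079/33063): both odd, 33063 mod 4 = 3, 267079 mod 4 = 3, so the flip contributes -1; sign now -1
(267079/33063): 267079 mod 33063 = 2575, so (267079/33063) = (2575/33063)
flip (2575/33063) -> (33063/2575): both odd, 2575 mod 4 = 3, 33063 mod 4 = 3, so the flip contributes -1; sign now +1
(33063/2575): 33063 mod 2575 = 2163, so (33063/2575) = (2163/2575)
flip (2163/2575) -> (2575/2163): both odd, 2163 mod 4 = 3, 2575 mod 4 = 3, so the flip contributes -1; sign now -1
(2575/2163): 2575 mod 2163 = 412, so (2575/2163) = (412/2163)
factor out 2^2: 412 = 2^2·103; with 2163 mod 8 = 3, (2/2163) = -1; sign now -1; continue with (103/2163)
flip (103/2163) -> (2163/103): both odd, 103 mod 4 = 3, 2163 mod 4 = 3, so the flip contributes -1; sign now +1
(2163/103): 2163 mod 103 = 0, so (2163/103) = (0/103)
reached (0/103); gcd(a, n) > 1, so (0/103) = 0 and the symbol is 0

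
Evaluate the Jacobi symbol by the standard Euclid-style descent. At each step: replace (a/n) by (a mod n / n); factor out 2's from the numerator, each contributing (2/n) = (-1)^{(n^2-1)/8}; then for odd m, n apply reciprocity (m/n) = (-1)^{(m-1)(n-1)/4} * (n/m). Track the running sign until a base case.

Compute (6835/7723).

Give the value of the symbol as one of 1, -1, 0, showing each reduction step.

-1

reciprocity: (6835/7723) = -1·(7723/6835) since 6835 mod 4 = 3, 7723 mod 4 = 3; sign now -1
(7723/6835) = (888/6835)   [reduce mod 6835]
888 = 2^3·111; (2/6835) = -1 since 6835 mod 8 = 3, so (888/6835) = (-1)^3·(111/6835); sign now +1
reciprocity: (111/6835) = -1·(6835/111) since 111 mod 4 = 3, 6835 mod 4 = 3; sign now -1
(6835/111) = (64/111)   [reduce mod 111]
64 = 2^6·1; (2/111) = +1 since 111 mod 8 = 7, so (64/111) = (+1)^6·(1/111); sign now -1
(1/111) = 1; final value = sign = -1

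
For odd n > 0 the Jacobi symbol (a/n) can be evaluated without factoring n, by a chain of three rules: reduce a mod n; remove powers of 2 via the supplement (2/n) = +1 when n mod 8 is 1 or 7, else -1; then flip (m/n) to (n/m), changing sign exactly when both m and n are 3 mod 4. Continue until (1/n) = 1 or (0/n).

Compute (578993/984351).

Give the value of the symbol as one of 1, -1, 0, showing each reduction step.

reciprocity: (578993/984351) = +1·(984351/578993) since 578993 mod 4 = 1, 984351 mod 4 = 3; sign now +1
(984351/578993) = (405358/578993)   [reduce mod 578993]
405358 = 2^1·202679; (2/578993) = +1 since 578993 mod 8 = 1, so (405358/578993) = (+1)^1·(202679/578993); sign now +1
reciprocity: (202679/578993) = +1·(578993/202679) since 202679 mod 4 = 3, 578993 mod 4 = 1; sign now +1
(578993/202679) = (173635/202679)   [reduce mod 202679]
reciprocity: (173635/202679) = -1·(202679/173635) since 173635 mod 4 = 3, 202679 mod 4 = 3; sign now -1
(202679/173635) = (29044/173635)   [reduce mod 173635]
29044 = 2^2·7261; (2/173635) = -1 since 173635 mod 8 = 3, so (29044/173635) = (-1)^2·(7261/173635); sign now -1
reciprocity: (7261/173635) = +1·(173635/7261) since 7261 mod 4 = 1, 173635 mod 4 = 3; sign now -1
(173635/7261) = (6632/7261)   [reduce mod 7261]
6632 = 2^3·829; (2/7261) = -1 since 7261 mod 8 = 5, so (6632/7261) = (-1)^3·(829/7261); sign now +1
reciprocity: (829/7261) = +1·(7261/829) since 829 mod 4 = 1, 7261 mod 4 = 1; sign now +1
(7261/829) = (629/829)   [reduce mod 829]
reciprocity: (629/829) = +1·(829/629) since 629 mod 4 = 1, 829 mod 4 = 1; sign now +1
(829/629) = (200/629)   [reduce mod 629]
200 = 2^3·25; (2/629) = -1 since 629 mod 8 = 5, so (200/629) = (-1)^3·(25/629); sign now -1
reciprocity: (25/629) = +1·(629/25) since 25 mod 4 = 1, 629 mod 4 = 1; sign now -1
(629/25) = (4/25)   [reduce mod 25]
4 = 2^2·1; (2/25) = +1 since 25 mod 8 = 1, so (4/25) = (+1)^2·(1/25); sign now -1
(1/25) = 1; final value = sign = -1

-1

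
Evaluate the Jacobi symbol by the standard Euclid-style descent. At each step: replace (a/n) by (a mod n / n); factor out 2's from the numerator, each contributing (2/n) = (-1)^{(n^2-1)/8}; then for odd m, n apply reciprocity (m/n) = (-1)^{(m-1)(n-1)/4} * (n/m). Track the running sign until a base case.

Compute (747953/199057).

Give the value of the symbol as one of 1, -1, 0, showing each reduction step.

(747953/199057): 747953 mod 199057 = 150782, so (747953/199057) = (150782/199057)
factor out 2^1: 150782 = 2^1·75391; with 199057 mod 8 = 1, (2/199057) = +1; sign now +1; continue with (75391/199057)
flip (75391/199057) -> (199057/75391): both odd, 75391 mod 4 = 3, 199057 mod 4 = 1, so the flip contributes +1; sign now +1
(199057/75391): 199057 mod 75391 = 48275, so (199057/75391) = (48275/75391)
flip (48275/75391) -> (75391/48275): both odd, 48275 mod 4 = 3, 75391 mod 4 = 3, so the flip contributes -1; sign now -1
(75391/48275): 75391 mod 48275 = 27116, so (75391/48275) = (27116/48275)
factor out 2^2: 27116 = 2^2·6779; with 48275 mod 8 = 3, (2/48275) = -1; sign now -1; continue with (6779/48275)
flip (6779/48275) -> (48275/6779): both odd, 6779 mod 4 = 3, 48275 mod 4 = 3, so the flip contributes -1; sign now +1
(48275/6779): 48275 mod 6779 = 822, so (48275/6779) = (822/6779)
factor out 2^1: 822 = 2^1·411; with 6779 mod 8 = 3, (2/6779) = -1; sign now -1; continue with (411/6779)
flip (411/6779) -> (6779/411): both odd, 411 mod 4 = 3, 6779 mod 4 = 3, so the flip contributes -1; sign now +1
(6779/411): 6779 mod 411 = 203, so (6779/411) = (203/411)
flip (203/411) -> (411/203): both odd, 203 mod 4 = 3, 411 mod 4 = 3, so the flip contributes -1; sign now -1
(411/203): 411 mod 203 = 5, so (411/203) = (5/203)
flip (5/203) -> (203/5): both odd, 5 mod 4 = 1, 203 mod 4 = 3, so the flip contributes +1; sign now -1
(203/5): 203 mod 5 = 3, so (203/5) = (3/5)
flip (3/5) -> (5/3): both odd, 3 mod 4 = 3, 5 mod 4 = 1, so the flip contributes +1; sign now -1
(5/3): 5 mod 3 = 2, so (5/3) = (2/3)
factor out 2^1: 2 = 2^1·1; with 3 mod 8 = 3, (2/3) = -1; sign now +1; continue with (1/3)
reached (1/3) = 1, so the symbol is +1

1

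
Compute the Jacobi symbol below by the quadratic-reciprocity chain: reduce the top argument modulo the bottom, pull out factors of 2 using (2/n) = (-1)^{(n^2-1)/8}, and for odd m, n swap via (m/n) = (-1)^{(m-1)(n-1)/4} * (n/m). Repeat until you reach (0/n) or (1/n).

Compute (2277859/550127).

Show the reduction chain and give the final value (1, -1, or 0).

(2277859/550127) = (77351/550127)   [reduce mod 550127]
reciprocity: (77351/550127) = -1·(550127/77351) since 77351 mod 4 = 3, 550127 mod 4 = 3; sign now -1
(550127/77351) = (8670/77351)   [reduce mod 77351]
8670 = 2^1·4335; (2/77351) = +1 since 77351 mod 8 = 7, so (8670/77351) = (+1)^1·(4335/77351); sign now -1
reciprocity: (4335/77351) = -1·(77351/4335) since 4335 mod 4 = 3, 77351 mod 4 = 3; sign now +1
(77351/4335) = (3656/4335)   [reduce mod 4335]
3656 = 2^3·457; (2/4335) = +1 since 4335 mod 8 = 7, so (3656/4335) = (+1)^3·(457/4335); sign now +1
reciprocity: (457/4335) = +1·(4335/457) since 457 mod 4 = 1, 4335 mod 4 = 3; sign now +1
(4335/457) = (222/457)   [reduce mod 457]
222 = 2^1·111; (2/457) = +1 since 457 mod 8 = 1, so (222/457) = (+1)^1·(111/457); sign now +1
reciprocity: (111/457) = +1·(457/111) since 111 mod 4 = 3, 457 mod 4 = 1; sign now +1
(457/111) = (13/111)   [reduce mod 111]
reciprocity: (13/111) = +1·(111/13) since 13 mod 4 = 1, 111 mod 4 = 3; sign now +1
(111/13) = (7/13)   [reduce mod 13]
reciprocity: (7/13) = +1·(13/7) since 7 mod 4 = 3, 13 mod 4 = 1; sign now +1
(13/7) = (6/7)   [reduce mod 7]
6 = 2^1·3; (2/7) = +1 since 7 mod 8 = 7, so (6/7) = (+1)^1·(3/7); sign now +1
reciprocity: (3/7) = -1·(7/3) since 3 mod 4 = 3, 7 mod 4 = 3; sign now -1
(7/3) = (1/3)   [reduce mod 3]
(1/3) = 1; final value = sign = -1

-1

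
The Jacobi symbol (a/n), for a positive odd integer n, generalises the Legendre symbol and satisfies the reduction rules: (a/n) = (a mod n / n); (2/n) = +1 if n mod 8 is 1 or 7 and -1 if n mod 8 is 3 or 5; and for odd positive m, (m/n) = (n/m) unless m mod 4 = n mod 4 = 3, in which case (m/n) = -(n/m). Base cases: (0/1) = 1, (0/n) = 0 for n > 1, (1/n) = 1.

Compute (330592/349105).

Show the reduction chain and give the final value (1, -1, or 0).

-1

330592 = 2^5·10331; (2/349105) = +1 since 349105 mod 8 = 1, so (330592/349105) = (+1)^5·(10331/349105); sign now +1
reciprocity: (10331/349105) = +1·(349105/10331) since 10331 mod 4 = 3, 349105 mod 4 = 1; sign now +1
(349105/10331) = (8182/10331)   [reduce mod 10331]
8182 = 2^1·4091; (2/10331) = -1 since 10331 mod 8 = 3, so (8182/10331) = (-1)^1·(4091/10331); sign now -1
reciprocity: (4091/10331) = -1·(10331/4091) since 4091 mod 4 = 3, 10331 mod 4 = 3; sign now +1
(10331/4091) = (2149/4091)   [reduce mod 4091]
reciprocity: (2149/4091) = +1·(4091/2149) since 2149 mod 4 = 1, 4091 mod 4 = 3; sign now +1
(4091/2149) = (1942/2149)   [reduce mod 2149]
1942 = 2^1·971; (2/2149) = -1 since 2149 mod 8 = 5, so (1942/2149) = (-1)^1·(971/2149); sign now -1
reciprocity: (971/2149) = +1·(2149/971) since 971 mod 4 = 3, 2149 mod 4 = 1; sign now -1
(2149/971) = (207/971)   [reduce mod 971]
reciprocity: (207/971) = -1·(971/207) since 207 mod 4 = 3, 971 mod 4 = 3; sign now +1
(971/207) = (143/207)   [reduce mod 207]
reciprocity: (143/207) = -1·(207/143) since 143 mod 4 = 3, 207 mod 4 = 3; sign now -1
(207/143) = (64/143)   [reduce mod 143]
64 = 2^6·1; (2/143) = +1 since 143 mod 8 = 7, so (64/143) = (+1)^6·(1/143); sign now -1
(1/143) = 1; final value = sign = -1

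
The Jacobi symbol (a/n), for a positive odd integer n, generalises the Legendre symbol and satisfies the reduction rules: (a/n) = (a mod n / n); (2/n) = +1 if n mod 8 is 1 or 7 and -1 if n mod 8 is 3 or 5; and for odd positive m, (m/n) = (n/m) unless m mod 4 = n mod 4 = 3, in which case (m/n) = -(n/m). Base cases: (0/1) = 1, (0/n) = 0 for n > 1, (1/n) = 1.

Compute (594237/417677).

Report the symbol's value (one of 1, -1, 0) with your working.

(594237/417677): 594237 mod 417677 = 176560, so (594237/417677) = (176560/417677)
factor out 2^4: 176560 = 2^4·11035; with 417677 mod 8 = 5, (2/417677) = -1; sign now +1; continue with (11035/417677)
flip (11035/417677) -> (417677/11035): both odd, 11035 mod 4 = 3, 417677 mod 4 = 1, so the flip contributes +1; sign now +1
(417677/11035): 417677 mod 11035 = 9382, so (417677/11035) = (9382/11035)
factor out 2^1: 9382 = 2^1·4691; with 11035 mod 8 = 3, (2/11035) = -1; sign now -1; continue with (4691/11035)
flip (4691/11035) -> (11035/4691): both odd, 4691 mod 4 = 3, 11035 mod 4 = 3, so the flip contributes -1; sign now +1
(11035/4691): 11035 mod 4691 = 1653, so (11035/4691) = (1653/4691)
flip (1653/4691) -> (4691/1653): both odd, 1653 mod 4 = 1, 4691 mod 4 = 3, so the flip contributes +1; sign now +1
(4691/1653): 4691 mod 1653 = 1385, so (4691/1653) = (1385/1653)
flip (1385/1653) -> (1653/1385): both odd, 1385 mod 4 = 1, 1653 mod 4 = 1, so the flip contributes +1; sign now +1
(1653/1385): 1653 mod 1385 = 268, so (1653/1385) = (268/1385)
factor out 2^2: 268 = 2^2·67; with 1385 mod 8 = 1, (2/1385) = +1; sign now +1; continue with (67/1385)
flip (67/1385) -> (1385/67): both odd, 67 mod 4 = 3, 1385 mod 4 = 1, so the flip contributes +1; sign now +1
(1385/67): 1385 mod 67 = 45, so (1385/67) = (45/67)
flip (45/67) -> (67/45): both odd, 45 mod 4 = 1, 67 mod 4 = 3, so the flip contributes +1; sign now +1
(67/45): 67 mod 45 = 22, so (67/45) = (22/45)
factor out 2^1: 22 = 2^1·11; with 45 mod 8 = 5, (2/45) = -1; sign now -1; continue with (11/45)
flip (11/45) -> (45/11): both odd, 11 mod 4 = 3, 45 mod 4 = 1, so the flip contributes +1; sign now -1
(45/11): 45 mod 11 = 1, so (45/11) = (1/11)
reached (1/11) = 1, so the symbol is -1

-1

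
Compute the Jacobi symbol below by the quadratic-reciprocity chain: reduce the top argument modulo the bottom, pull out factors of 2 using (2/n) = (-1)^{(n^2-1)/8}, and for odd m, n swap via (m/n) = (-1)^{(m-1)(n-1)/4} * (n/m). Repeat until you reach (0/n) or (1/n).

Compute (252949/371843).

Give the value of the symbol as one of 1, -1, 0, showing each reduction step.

-1

flip (252949/371843) -> (371843/252949): both odd, 252949 mod 4 = 1, 371843 mod 4 = 3, so the flip contributes +1; sign now +1
(371843/252949): 371843 mod 252949 = 118894, so (371843/252949) = (118894/252949)
factor out 2^1: 118894 = 2^1·59447; with 252949 mod 8 = 5, (2/252949) = -1; sign now -1; continue with (59447/252949)
flip (59447/252949) -> (252949/59447): both odd, 59447 mod 4 = 3, 252949 mod 4 = 1, so the flip contributes +1; sign now -1
(252949/59447): 252949 mod 59447 = 15161, so (252949/59447) = (15161/59447)
flip (15161/59447) -> (59447/15161): both odd, 15161 mod 4 = 1, 59447 mod 4 = 3, so the flip contributes +1; sign now -1
(59447/15161): 59447 mod 15161 = 13964, so (59447/15161) = (13964/15161)
factor out 2^2: 13964 = 2^2·3491; with 15161 mod 8 = 1, (2/15161) = +1; sign now -1; continue with (3491/15161)
flip (3491/15161) -> (15161/3491): both odd, 3491 mod 4 = 3, 15161 mod 4 = 1, so the flip contributes +1; sign now -1
(15161/3491): 15161 mod 3491 = 1197, so (15161/3491) = (1197/3491)
flip (1197/3491) -> (3491/1197): both odd, 1197 mod 4 = 1, 3491 mod 4 = 3, so the flip contributes +1; sign now -1
(3491/1197): 3491 mod 1197 = 1097, so (3491/1197) = (1097/1197)
flip (1097/1197) -> (1197/1097): both odd, 1097 mod 4 = 1, 1197 mod 4 = 1, so the flip contributes +1; sign now -1
(1197/1097): 1197 mod 1097 = 100, so (1197/1097) = (100/1097)
factor out 2^2: 100 = 2^2·25; with 1097 mod 8 = 1, (2/1097) = +1; sign now -1; continue with (25/1097)
flip (25/1097) -> (1097/25): both odd, 25 mod 4 = 1, 1097 mod 4 = 1, so the flip contributes +1; sign now -1
(1097/25): 1097 mod 25 = 22, so (1097/25) = (22/25)
factor out 2^1: 22 = 2^1·11; with 25 mod 8 = 1, (2/25) = +1; sign now -1; continue with (11/25)
flip (11/25) -> (25/11): both odd, 11 mod 4 = 3, 25 mod 4 = 1, so the flip contributes +1; sign now -1
(25/11): 25 mod 11 = 3, so (25/11) = (3/11)
flip (3/11) -> (11/3): both odd, 3 mod 4 = 3, 11 mod 4 = 3, so the flip contributes -1; sign now +1
(11/3): 11 mod 3 = 2, so (11/3) = (2/3)
factor out 2^1: 2 = 2^1·1; with 3 mod 8 = 3, (2/3) = -1; sign now -1; continue with (1/3)
reached (1/3) = 1, so the symbol is -1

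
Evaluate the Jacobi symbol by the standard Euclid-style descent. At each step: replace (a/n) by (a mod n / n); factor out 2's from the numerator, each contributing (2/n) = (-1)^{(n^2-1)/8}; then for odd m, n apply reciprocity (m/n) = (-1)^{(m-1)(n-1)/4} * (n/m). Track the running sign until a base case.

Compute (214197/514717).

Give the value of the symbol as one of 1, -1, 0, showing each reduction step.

reciprocity: (214197/514717) = +1·(514717/214197) since 214197 mod 4 = 1, 514717 mod 4 = 1; sign now +1
(514717/214197) = (86323/214197)   [reduce mod 214197]
reciprocity: (86323/214197) = +1·(214197/86323) since 86323 mod 4 = 3, 214197 mod 4 = 1; sign now +1
(214197/86323) = (41551/86323)   [reduce mod 86323]
reciprocity: (41551/86323) = -1·(86323/41551) since 41551 mod 4 = 3, 86323 mod 4 = 3; sign now -1
(86323/41551) = (3221/41551)   [reduce mod 41551]
reciprocity: (3221/41551) = +1·(41551/3221) since 3221 mod 4 = 1, 41551 mod 4 = 3; sign now -1
(41551/3221) = (2899/3221)   [reduce mod 3221]
reciprocity: (2899/3221) = +1·(3221/2899) since 2899 mod 4 = 3, 3221 mod 4 = 1; sign now -1
(3221/2899) = (322/2899)   [reduce mod 2899]
322 = 2^1·161; (2/2899) = -1 since 2899 mod 8 = 3, so (322/2899) = (-1)^1·(161/2899); sign now +1
reciprocity: (161/2899) = +1·(2899/161) since 161 mod 4 = 1, 2899 mod 4 = 3; sign now +1
(2899/161) = (1/161)   [reduce mod 161]
(1/161) = 1; final value = sign = +1

1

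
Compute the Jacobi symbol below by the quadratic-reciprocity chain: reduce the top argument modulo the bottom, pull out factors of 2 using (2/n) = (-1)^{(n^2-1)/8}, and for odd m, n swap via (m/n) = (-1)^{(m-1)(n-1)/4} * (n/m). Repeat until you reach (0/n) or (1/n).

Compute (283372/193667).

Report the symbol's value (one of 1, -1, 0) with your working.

-1

(283372/193667): 283372 mod 193667 = 89705, so (283372/193667) = (89705/193667)
flip (89705/193667) -> (193667/89705): both odd, 89705 mod 4 = 1, 193667 mod 4 = 3, so the flip contributes +1; sign now +1
(193667/89705): 193667 mod 89705 = 14257, so (193667/89705) = (14257/89705)
flip (14257/89705) -> (89705/14257): both odd, 14257 mod 4 = 1, 89705 mod 4 = 1, so the flip contributes +1; sign now +1
(89705/14257): 89705 mod 14257 = 4163, so (89705/14257) = (4163/14257)
flip (4163/14257) -> (14257/4163): both odd, 4163 mod 4 = 3, 14257 mod 4 = 1, so the flip contributes +1; sign now +1
(14257/4163): 14257 mod 4163 = 1768, so (14257/4163) = (1768/4163)
factor out 2^3: 1768 = 2^3·221; with 4163 mod 8 = 3, (2/4163) = -1; sign now -1; continue with (221/4163)
flip (221/4163) -> (4163/221): both odd, 221 mod 4 = 1, 4163 mod 4 = 3, so the flip contributes +1; sign now -1
(4163/221): 4163 mod 221 = 185, so (4163/221) = (185/221)
flip (185/221) -> (221/185): both odd, 185 mod 4 = 1, 221 mod 4 = 1, so the flip contributes +1; sign now -1
(221/185): 221 mod 185 = 36, so (221/185) = (36/185)
factor out 2^2: 36 = 2^2·9; with 185 mod 8 = 1, (2/185) = +1; sign now -1; continue with (9/185)
flip (9/185) -> (185/9): both odd, 9 mod 4 = 1, 185 mod 4 = 1, so the flip contributes +1; sign now -1
(185/9): 185 mod 9 = 5, so (185/9) = (5/9)
flip (5/9) -> (9/5): both odd, 5 mod 4 = 1, 9 mod 4 = 1, so the flip contributes +1; sign now -1
(9/5): 9 mod 5 = 4, so (9/5) = (4/5)
factor out 2^2: 4 = 2^2·1; with 5 mod 8 = 5, (2/5) = -1; sign now -1; continue with (1/5)
reached (1/5) = 1, so the symbol is -1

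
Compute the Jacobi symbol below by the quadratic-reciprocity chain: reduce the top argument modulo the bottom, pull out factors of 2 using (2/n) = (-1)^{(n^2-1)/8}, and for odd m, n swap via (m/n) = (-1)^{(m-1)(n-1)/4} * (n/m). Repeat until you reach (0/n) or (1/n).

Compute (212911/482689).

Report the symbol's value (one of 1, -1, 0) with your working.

flip (212911/482689) -> (482689/212911): both odd, 212911 mod 4 = 3, 482689 mod 4 = 1, so the flip contributes +1; sign now +1
(482689/212911): 482689 mod 212911 = 56867, so (482689/212911) = (56867/212911)
flip (56867/212911) -> (212911/56867): both odd, 56867 mod 4 = 3, 212911 mod 4 = 3, so the flip contributes -1; sign now -1
(212911/56867): 212911 mod 56867 = 42310, so (212911/56867) = (42310/56867)
factor out 2^1: 42310 = 2^1·21155; with 56867 mod 8 = 3, (2/56867) = -1; sign now +1; continue with (21155/56867)
flip (21155/56867) -> (56867/21155): both odd, 21155 mod 4 = 3, 56867 mod 4 = 3, so the flip contributes -1; sign now -1
(56867/21155): 56867 mod 21155 = 14557, so (56867/21155) = (14557/21155)
flip (14557/21155) -> (21155/14557): both odd, 14557 mod 4 = 1, 21155 mod 4 = 3, so the flip contributes +1; sign now -1
(21155/14557): 21155 mod 14557 = 6598, so (21155/14557) = (6598/14557)
factor out 2^1: 6598 = 2^1·3299; with 14557 mod 8 = 5, (2/14557) = -1; sign now +1; continue with (3299/14557)
flip (3299/14557) -> (14557/3299): both odd, 3299 mod 4 = 3, 14557 mod 4 = 1, so the flip contributes +1; sign now +1
(14557/3299): 14557 mod 3299 = 1361, so (14557/3299) = (1361/3299)
flip (1361/3299) -> (3299/1361): both odd, 1361 mod 4 = 1, 3299 mod 4 = 3, so the flip contributes +1; sign now +1
(3299/1361): 3299 mod 1361 = 577, so (3299/1361) = (577/1361)
flip (577/1361) -> (1361/577): both odd, 577 mod 4 = 1, 1361 mod 4 = 1, so the flip contributes +1; sign now +1
(1361/577): 1361 mod 577 = 207, so (1361/577) = (207/577)
flip (207/577) -> (577/207): both odd, 207 mod 4 = 3, 577 mod 4 = 1, so the flip contributes +1; sign now +1
(577/207): 577 mod 207 = 163, so (577/207) = (163/207)
flip (163/207) -> (207/163): both odd, 163 mod 4 = 3, 207 mod 4 = 3, so the flip contributes -1; sign now -1
(207/163): 207 mod 163 = 44, so (207/163) = (44/163)
factor out 2^2: 44 = 2^2·11; with 163 mod 8 = 3, (2/163) = -1; sign now -1; continue with (11/163)
flip (11/163) -> (163/11): both odd, 11 mod 4 = 3, 163 mod 4 = 3, so the flip contributes -1; sign now +1
(163/11): 163 mod 11 = 9, so (163/11) = (9/11)
flip (9/11) -> (11/9): both odd, 9 mod 4 = 1, 11 mod 4 = 3, so the flip contributes +1; sign now +1
(11/9): 11 mod 9 = 2, so (11/9) = (2/9)
factor out 2^1: 2 = 2^1·1; with 9 mod 8 = 1, (2/9) = +1; sign now +1; continue with (1/9)
reached (1/9) = 1, so the symbol is +1

1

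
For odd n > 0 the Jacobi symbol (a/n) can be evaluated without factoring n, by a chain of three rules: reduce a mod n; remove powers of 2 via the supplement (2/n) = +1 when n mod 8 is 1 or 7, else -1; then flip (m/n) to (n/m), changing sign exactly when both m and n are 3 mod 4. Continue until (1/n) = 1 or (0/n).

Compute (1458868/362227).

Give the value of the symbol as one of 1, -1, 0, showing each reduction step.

(1458868/362227) = (9960/362227)   [reduce mod 362227]
9960 = 2^3·1245; (2/362227) = -1 since 362227 mod 8 = 3, so (9960/362227) = (-1)^3·(1245/362227); sign now -1
reciprocity: (1245/362227) = +1·(362227/1245) since 1245 mod 4 = 1, 362227 mod 4 = 3; sign now -1
(362227/1245) = (1177/1245)   [reduce mod 1245]
reciprocity: (1177/1245) = +1·(1245/1177) since 1177 mod 4 = 1, 1245 mod 4 = 1; sign now -1
(1245/1177) = (68/1177)   [reduce mod 1177]
68 = 2^2·17; (2/1177) = +1 since 1177 mod 8 = 1, so (68/1177) = (+1)^2·(17/1177); sign now -1
reciprocity: (17/1177) = +1·(1177/17) since 17 mod 4 = 1, 1177 mod 4 = 1; sign now -1
(1177/17) = (4/17)   [reduce mod 17]
4 = 2^2·1; (2/17) = +1 since 17 mod 8 = 1, so (4/17) = (+1)^2·(1/17); sign now -1
(1/17) = 1; final value = sign = -1

-1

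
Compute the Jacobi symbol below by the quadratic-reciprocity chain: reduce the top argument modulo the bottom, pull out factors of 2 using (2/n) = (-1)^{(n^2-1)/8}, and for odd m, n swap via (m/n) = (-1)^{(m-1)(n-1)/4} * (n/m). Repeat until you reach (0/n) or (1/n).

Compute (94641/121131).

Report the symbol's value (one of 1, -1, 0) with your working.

flip (94641/121131) -> (121131/94641): both odd, 94641 mod 4 = 1, 121131 mod 4 = 3, so the flip contributes +1; sign now +1
(121131/94641): 121131 mod 94641 = 26490, so (121131/94641) = (26490/94641)
factor out 2^1: 26490 = 2^1·13245; with 94641 mod 8 = 1, (2/94641) = +1; sign now +1; continue with (13245/94641)
flip (13245/94641) -> (94641/13245): both odd, 13245 mod 4 = 1, 94641 mod 4 = 1, so the flip contributes +1; sign now +1
(94641/13245): 94641 mod 13245 = 1926, so (94641/13245) = (1926/13245)
factor out 2^1: 1926 = 2^1·963; with 13245 mod 8 = 5, (2/13245) = -1; sign now -1; continue with (963/13245)
flip (963/13245) -> (13245/963): both odd, 963 mod 4 = 3, 13245 mod 4 = 1, so the flip contributes +1; sign now -1
(13245/963): 13245 mod 963 = 726, so (13245/963) = (726/963)
factor out 2^1: 726 = 2^1·363; with 963 mod 8 = 3, (2/963) = -1; sign now +1; continue with (363/963)
flip (363/963) -> (963/363): both odd, 363 mod 4 = 3, 963 mod 4 = 3, so the flip contributes -1; sign now -1
(963/363): 963 mod 363 = 237, so (963/363) = (237/363)
flip (237/363) -> (363/237): both odd, 237 mod 4 = 1, 363 mod 4 = 3, so the flip contributes +1; sign now -1
(363/237): 363 mod 237 = 126, so (363/237) = (126/237)
factor out 2^1: 126 = 2^1·63; with 237 mod 8 = 5, (2/237) = -1; sign now +1; continue with (63/237)
flip (63/237) -> (237/63): both odd, 63 mod 4 = 3, 237 mod 4 = 1, so the flip contributes +1; sign now +1
(237/63): 237 mod 63 = 48, so (237/63) = (48/63)
factor out 2^4: 48 = 2^4·3; with 63 mod 8 = 7, (2/63) = +1; sign now +1; continue with (3/63)
flip (3/63) -> (63/3): both odd, 3 mod 4 = 3, 63 mod 4 = 3, so the flip contributes -1; sign now -1
(63/3): 63 mod 3 = 0, so (63/3) = (0/3)
reached (0/3); gcd(a, n) > 1, so (0/3) = 0 and the symbol is 0

0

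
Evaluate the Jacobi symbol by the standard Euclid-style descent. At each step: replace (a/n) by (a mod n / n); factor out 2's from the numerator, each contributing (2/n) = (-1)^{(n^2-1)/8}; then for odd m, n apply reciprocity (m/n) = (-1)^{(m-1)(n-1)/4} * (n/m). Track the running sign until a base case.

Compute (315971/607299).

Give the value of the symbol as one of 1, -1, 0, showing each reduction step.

reciprocity: (315971/607299) = -1·(607299/315971) since 315971 mod 4 = 3, 607299 mod 4 = 3; sign now -1
(607299/315971) = (291328/315971)   [reduce mod 315971]
291328 = 2^9·569; (2/315971) = -1 since 315971 mod 8 = 3, so (291328/315971) = (-1)^9·(569/315971); sign now +1
reciprocity: (569/315971) = +1·(315971/569) since 569 mod 4 = 1, 315971 mod 4 = 3; sign now +1
(315971/569) = (176/569)   [reduce mod 569]
176 = 2^4·11; (2/569) = +1 since 569 mod 8 = 1, so (176/569) = (+1)^4·(11/569); sign now +1
reciprocity: (11/569) = +1·(569/11) since 11 mod 4 = 3, 569 mod 4 = 1; sign now +1
(569/11) = (8/11)   [reduce mod 11]
8 = 2^3·1; (2/11) = -1 since 11 mod 8 = 3, so (8/11) = (-1)^3·(1/11); sign now -1
(1/11) = 1; final value = sign = -1

-1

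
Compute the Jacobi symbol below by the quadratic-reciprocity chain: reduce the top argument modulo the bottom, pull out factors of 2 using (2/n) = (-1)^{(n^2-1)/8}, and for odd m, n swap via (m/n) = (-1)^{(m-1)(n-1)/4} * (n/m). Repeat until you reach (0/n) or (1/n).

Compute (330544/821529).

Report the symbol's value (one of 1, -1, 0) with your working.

-1

factor out 2^4: 330544 = 2^4·20659; with 821529 mod 8 = 1, (2/821529) = +1; sign now +1; continue with (20659/821529)
flip (20659/821529) -> (821529/20659): both odd, 20659 mod 4 = 3, 821529 mod 4 = 1, so the flip contributes +1; sign now +1
(821529/20659): 821529 mod 20659 = 15828, so (821529/20659) = (15828/20659)
factor out 2^2: 15828 = 2^2·3957; with 20659 mod 8 = 3, (2/20659) = -1; sign now +1; continue with (3957/20659)
flip (3957/20659) -> (20659/3957): both odd, 3957 mod 4 = 1, 20659 mod 4 = 3, so the flip contributes +1; sign now +1
(20659/3957): 20659 mod 3957 = 874, so (20659/3957) = (874/3957)
factor out 2^1: 874 = 2^1·437; with 3957 mod 8 = 5, (2/3957) = -1; sign now -1; continue with (437/3957)
flip (437/3957) -> (3957/437): both odd, 437 mod 4 = 1, 3957 mod 4 = 1, so the flip contributes +1; sign now -1
(3957/437): 3957 mod 437 = 24, so (3957/437) = (24/437)
factor out 2^3: 24 = 2^3·3; with 437 mod 8 = 5, (2/437) = -1; sign now +1; continue with (3/437)
flip (3/437) -> (437/3): both odd, 3 mod 4 = 3, 437 mod 4 = 1, so the flip contributes +1; sign now +1
(437/3): 437 mod 3 = 2, so (437/3) = (2/3)
factor out 2^1: 2 = 2^1·1; with 3 mod 8 = 3, (2/3) = -1; sign now -1; continue with (1/3)
reached (1/3) = 1, so the symbol is -1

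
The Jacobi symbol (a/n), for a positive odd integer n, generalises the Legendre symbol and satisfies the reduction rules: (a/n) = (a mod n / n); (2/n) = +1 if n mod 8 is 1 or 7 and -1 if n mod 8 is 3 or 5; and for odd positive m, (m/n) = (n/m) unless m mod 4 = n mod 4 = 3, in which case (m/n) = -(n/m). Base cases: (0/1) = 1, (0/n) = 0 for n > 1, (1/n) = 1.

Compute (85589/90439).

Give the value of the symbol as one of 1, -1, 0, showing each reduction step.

-1

flip (85589/90439) -> (90439/85589): both odd, 85589 mod 4 = 1, 90439 mod 4 = 3, so the flip contributes +1; sign now +1
(90439/85589): 90439 mod 85589 = 4850, so (90439/85589) = (4850/85589)
factor out 2^1: 4850 = 2^1·2425; with 85589 mod 8 = 5, (2/85589) = -1; sign now -1; continue with (2425/85589)
flip (2425/85589) -> (85589/2425): both odd, 2425 mod 4 = 1, 85589 mod 4 = 1, so the flip contributes +1; sign now -1
(85589/2425): 85589 mod 2425 = 714, so (85589/2425) = (714/2425)
factor out 2^1: 714 = 2^1·357; with 2425 mod 8 = 1, (2/2425) = +1; sign now -1; continue with (357/2425)
flip (357/2425) -> (2425/357): both odd, 357 mod 4 = 1, 2425 mod 4 = 1, so the flip contributes +1; sign now -1
(2425/357): 2425 mod 357 = 283, so (2425/357) = (283/357)
flip (283/357) -> (357/283): both odd, 283 mod 4 = 3, 357 mod 4 = 1, so the flip contributes +1; sign now -1
(357/283): 357 mod 283 = 74, so (357/283) = (74/283)
factor out 2^1: 74 = 2^1·37; with 283 mod 8 = 3, (2/283) = -1; sign now +1; continue with (37/283)
flip (37/283) -> (283/37): both odd, 37 mod 4 = 1, 283 mod 4 = 3, so the flip contributes +1; sign now +1
(283/37): 283 mod 37 = 24, so (283/37) = (24/37)
factor out 2^3: 24 = 2^3·3; with 37 mod 8 = 5, (2/37) = -1; sign now -1; continue with (3/37)
flip (3/37) -> (37/3): both odd, 3 mod 4 = 3, 37 mod 4 = 1, so the flip contributes +1; sign now -1
(37/3): 37 mod 3 = 1, so (37/3) = (1/3)
reached (1/3) = 1, so the symbol is -1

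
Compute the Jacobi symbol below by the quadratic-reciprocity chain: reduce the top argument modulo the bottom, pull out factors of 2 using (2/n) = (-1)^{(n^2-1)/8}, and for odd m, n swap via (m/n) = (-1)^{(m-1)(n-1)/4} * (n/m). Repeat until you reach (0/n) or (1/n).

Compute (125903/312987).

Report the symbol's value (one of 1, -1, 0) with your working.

reciprocity: (125903/312987) = -1·(312987/125903) since 125903 mod 4 = 3, 312987 mod 4 = 3; sign now -1
(312987/125903) = (61181/125903)   [reduce mod 125903]
reciprocity: (61181/125903) = +1·(125903/61181) since 61181 mod 4 = 1, 125903 mod 4 = 3; sign now -1
(125903/61181) = (3541/61181)   [reduce mod 61181]
reciprocity: (3541/61181) = +1·(61181/3541) since 3541 mod 4 = 1, 61181 mod 4 = 1; sign now -1
(61181/3541) = (984/3541)   [reduce mod 3541]
984 = 2^3·123; (2/3541) = -1 since 3541 mod 8 = 5, so (984/3541) = (-1)^3·(123/3541); sign now +1
reciprocity: (123/3541) = +1·(3541/123) since 123 mod 4 = 3, 3541 mod 4 = 1; sign now +1
(3541/123) = (97/123)   [reduce mod 123]
reciprocity: (97/123) = +1·(123/97) since 97 mod 4 = 1, 123 mod 4 = 3; sign now +1
(123/97) = (26/97)   [reduce mod 97]
26 = 2^1·13; (2/97) = +1 since 97 mod 8 = 1, so (26/97) = (+1)^1·(13/97); sign now +1
reciprocity: (13/97) = +1·(97/13) since 13 mod 4 = 1, 97 mod 4 = 1; sign now +1
(97/13) = (6/13)   [reduce mod 13]
6 = 2^1·3; (2/13) = -1 since 13 mod 8 = 5, so (6/13) = (-1)^1·(3/13); sign now -1
reciprocity: (3/13) = +1·(13/3) since 3 mod 4 = 3, 13 mod 4 = 1; sign now -1
(13/3) = (1/3)   [reduce mod 3]
(1/3) = 1; final value = sign = -1

-1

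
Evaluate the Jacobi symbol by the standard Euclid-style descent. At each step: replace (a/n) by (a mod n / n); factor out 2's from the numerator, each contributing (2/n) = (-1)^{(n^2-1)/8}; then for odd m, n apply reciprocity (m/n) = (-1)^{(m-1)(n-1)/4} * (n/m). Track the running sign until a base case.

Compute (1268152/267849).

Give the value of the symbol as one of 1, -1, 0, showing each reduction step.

1

(1268152/267849): 1268152 mod 267849 = 196756, so (1268152/267849) = (196756/267849)
factor out 2^2: 196756 = 2^2·49189; with 267849 mod 8 = 1, (2/267849) = +1; sign now +1; continue with (49189/267849)
flip (49189/267849) -> (267849/49189): both odd, 49189 mod 4 = 1, 267849 mod 4 = 1, so the flip contributes +1; sign now +1
(267849/49189): 267849 mod 49189 = 21904, so (267849/49189) = (21904/49189)
factor out 2^4: 21904 = 2^4·1369; with 49189 mod 8 = 5, (2/49189) = -1; sign now +1; continue with (1369/49189)
flip (1369/49189) -> (49189/1369): both odd, 1369 mod 4 = 1, 49189 mod 4 = 1, so the flip contributes +1; sign now +1
(49189/1369): 49189 mod 1369 = 1274, so (49189/1369) = (1274/1369)
factor out 2^1: 1274 = 2^1·637; with 1369 mod 8 = 1, (2/1369) = +1; sign now +1; continue with (637/1369)
flip (637/1369) -> (1369/637): both odd, 637 mod 4 = 1, 1369 mod 4 = 1, so the flip contributes +1; sign now +1
(1369/637): 1369 mod 637 = 95, so (1369/637) = (95/637)
flip (95/637) -> (637/95): both odd, 95 mod 4 = 3, 637 mod 4 = 1, so the flip contributes +1; sign now +1
(637/95): 637 mod 95 = 67, so (637/95) = (67/95)
flip (67/95) -> (95/67): both odd, 67 mod 4 = 3, 95 mod 4 = 3, so the flip contributes -1; sign now -1
(95/67): 95 mod 67 = 28, so (95/67) = (28/67)
factor out 2^2: 28 = 2^2·7; with 67 mod 8 = 3, (2/67) = -1; sign now -1; continue with (7/67)
flip (7/67) -> (67/7): both odd, 7 mod 4 = 3, 67 mod 4 = 3, so the flip contributes -1; sign now +1
(67/7): 67 mod 7 = 4, so (67/7) = (4/7)
factor out 2^2: 4 = 2^2·1; with 7 mod 8 = 7, (2/7) = +1; sign now +1; continue with (1/7)
reached (1/7) = 1, so the symbol is +1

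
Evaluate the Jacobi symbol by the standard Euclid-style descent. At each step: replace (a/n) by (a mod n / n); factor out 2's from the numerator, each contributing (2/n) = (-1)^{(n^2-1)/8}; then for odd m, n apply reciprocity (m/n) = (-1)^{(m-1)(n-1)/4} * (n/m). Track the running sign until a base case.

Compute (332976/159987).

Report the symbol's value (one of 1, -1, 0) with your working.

0

(332976/159987) = (13002/159987)   [reduce mod 159987]
13002 = 2^1·6501; (2/159987) = -1 since 159987 mod 8 = 3, so (13002/159987) = (-1)^1·(6501/159987); sign now -1
reciprocity: (6501/159987) = +1·(159987/6501) since 6501 mod 4 = 1, 159987 mod 4 = 3; sign now -1
(159987/6501) = (3963/6501)   [reduce mod 6501]
reciprocity: (3963/6501) = +1·(6501/3963) since 3963 mod 4 = 3, 6501 mod 4 = 1; sign now -1
(6501/3963) = (2538/3963)   [reduce mod 3963]
2538 = 2^1·1269; (2/3963) = -1 since 3963 mod 8 = 3, so (2538/3963) = (-1)^1·(1269/3963); sign now +1
reciprocity: (1269/3963) = +1·(3963/1269) since 1269 mod 4 = 1, 3963 mod 4 = 3; sign now +1
(3963/1269) = (156/1269)   [reduce mod 1269]
156 = 2^2·39; (2/1269) = -1 since 1269 mod 8 = 5, so (156/1269) = (-1)^2·(39/1269); sign now +1
reciprocity: (39/1269) = +1·(1269/39) since 39 mod 4 = 3, 1269 mod 4 = 1; sign now +1
(1269/39) = (21/39)   [reduce mod 39]
reciprocity: (21/39) = +1·(39/21) since 21 mod 4 = 1, 39 mod 4 = 3; sign now +1
(39/21) = (18/21)   [reduce mod 21]
18 = 2^1·9; (2/21) = -1 since 21 mod 8 = 5, so (18/21) = (-1)^1·(9/21); sign now -1
reciprocity: (9/21) = +1·(21/9) since 9 mod 4 = 1, 21 mod 4 = 1; sign now -1
(21/9) = (3/9)   [reduce mod 9]
reciprocity: (3/9) = +1·(9/3) since 3 mod 4 = 3, 9 mod 4 = 1; sign now -1
(9/3) = (0/3)   [reduce mod 3]
(0/3) = 0   [gcd(a, n) > 1]; final value = 0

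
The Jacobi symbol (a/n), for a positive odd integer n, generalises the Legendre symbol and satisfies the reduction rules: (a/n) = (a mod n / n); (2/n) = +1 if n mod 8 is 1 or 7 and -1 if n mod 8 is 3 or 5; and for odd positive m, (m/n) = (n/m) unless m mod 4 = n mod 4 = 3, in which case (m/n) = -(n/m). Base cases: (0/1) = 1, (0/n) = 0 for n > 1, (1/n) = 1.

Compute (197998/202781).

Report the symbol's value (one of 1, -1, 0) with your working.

197998 = 2^1·98999; (2/202781) = -1 since 202781 mod 8 = 5, so (197998/202781) = (-1)^1·(98999/202781); sign now -1
reciprocity: (98999/202781) = +1·(202781/98999) since 98999 mod 4 = 3, 202781 mod 4 = 1; sign now -1
(202781/98999) = (4783/98999)   [reduce mod 98999]
reciprocity: (4783/98999) = -1·(98999/4783) since 4783 mod 4 = 3, 98999 mod 4 = 3; sign now +1
(98999/4783) = (3339/4783)   [reduce mod 4783]
reciprocity: (3339/4783) = -1·(4783/3339) since 3339 mod 4 = 3, 4783 mod 4 = 3; sign now -1
(4783/3339) = (1444/3339)   [reduce mod 3339]
1444 = 2^2·361; (2/3339) = -1 since 3339 mod 8 = 3, so (1444/3339) = (-1)^2·(361/3339); sign now -1
reciprocity: (361/3339) = +1·(3339/361) since 361 mod 4 = 1, 3339 mod 4 = 3; sign now -1
(3339/361) = (90/361)   [reduce mod 361]
90 = 2^1·45; (2/361) = +1 since 361 mod 8 = 1, so (90/361) = (+1)^1·(45/361); sign now -1
reciprocity: (45/361) = +1·(361/45) since 45 mod 4 = 1, 361 mod 4 = 1; sign now -1
(361/45) = (1/45)   [reduce mod 45]
(1/45) = 1; final value = sign = -1

-1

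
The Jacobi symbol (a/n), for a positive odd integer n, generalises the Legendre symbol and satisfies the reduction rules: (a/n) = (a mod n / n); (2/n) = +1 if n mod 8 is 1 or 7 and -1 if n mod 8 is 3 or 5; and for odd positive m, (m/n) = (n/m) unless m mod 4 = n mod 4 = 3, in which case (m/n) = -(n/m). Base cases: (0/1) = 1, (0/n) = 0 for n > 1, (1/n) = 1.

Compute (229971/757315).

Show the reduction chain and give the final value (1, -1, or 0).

-1

reciprocity: (229971/757315) = -1·(757315/229971) since 229971 mod 4 = 3, 757315 mod 4 = 3; sign now -1
(757315/229971) = (67402/229971)   [reduce mod 229971]
67402 = 2^1·33701; (2/229971) = -1 since 229971 mod 8 = 3, so (67402/229971) = (-1)^1·(33701/229971); sign now +1
reciprocity: (33701/229971) = +1·(229971/33701) since 33701 mod 4 = 1, 229971 mod 4 = 3; sign now +1
(229971/33701) = (27765/33701)   [reduce mod 33701]
reciprocity: (27765/33701) = +1·(33701/27765) since 27765 mod 4 = 1, 33701 mod 4 = 1; sign now +1
(33701/27765) = (5936/27765)   [reduce mod 27765]
5936 = 2^4·371; (2/27765) = -1 since 27765 mod 8 = 5, so (5936/27765) = (-1)^4·(371/27765); sign now +1
reciprocity: (371/27765) = +1·(27765/371) since 371 mod 4 = 3, 27765 mod 4 = 1; sign now +1
(27765/371) = (311/371)   [reduce mod 371]
reciprocity: (311/371) = -1·(371/311) since 311 mod 4 = 3, 371 mod 4 = 3; sign now -1
(371/311) = (60/311)   [reduce mod 311]
60 = 2^2·15; (2/311) = +1 since 311 mod 8 = 7, so (60/311) = (+1)^2·(15/311); sign now -1
reciprocity: (15/311) = -1·(311/15) since 15 mod 4 = 3, 311 mod 4 = 3; sign now +1
(311/15) = (11/15)   [reduce mod 15]
reciprocity: (11/15) = -1·(15/11) since 11 mod 4 = 3, 15 mod 4 = 3; sign now -1
(15/11) = (4/11)   [reduce mod 11]
4 = 2^2·1; (2/11) = -1 since 11 mod 8 = 3, so (4/11) = (-1)^2·(1/11); sign now -1
(1/11) = 1; final value = sign = -1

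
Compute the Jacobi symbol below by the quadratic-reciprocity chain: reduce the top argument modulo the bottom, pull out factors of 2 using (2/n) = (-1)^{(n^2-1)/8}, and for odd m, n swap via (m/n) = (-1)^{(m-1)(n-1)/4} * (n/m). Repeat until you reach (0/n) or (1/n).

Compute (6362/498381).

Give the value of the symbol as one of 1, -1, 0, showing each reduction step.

1

factor out 2^1: 6362 = 2^1·3181; with 498381 mod 8 = 5, (2/498381) = -1; sign now -1; continue with (3181/498381)
flip (3181/498381) -> (498381/3181): both odd, 3181 mod 4 = 1, 498381 mod 4 = 1, so the flip contributes +1; sign now -1
(498381/3181): 498381 mod 3181 = 2145, so (498381/3181) = (2145/3181)
flip (2145/3181) -> (3181/2145): both odd, 2145 mod 4 = 1, 3181 mod 4 = 1, so the flip contributes +1; sign now -1
(3181/2145): 3181 mod 2145 = 1036, so (3181/2145) = (1036/2145)
factor out 2^2: 1036 = 2^2·259; with 2145 mod 8 = 1, (2/2145) = +1; sign now -1; continue with (259/2145)
flip (259/2145) -> (2145/259): both odd, 259 mod 4 = 3, 2145 mod 4 = 1, so the flip contributes +1; sign now -1
(2145/259): 2145 mod 259 = 73, so (2145/259) = (73/259)
flip (73/259) -> (259/73): both odd, 73 mod 4 = 1, 259 mod 4 = 3, so the flip contributes +1; sign now -1
(259/73): 259 mod 73 = 40, so (259/73) = (40/73)
factor out 2^3: 40 = 2^3·5; with 73 mod 8 = 1, (2/73) = +1; sign now -1; continue with (5/73)
flip (5/73) -> (73/5): both odd, 5 mod 4 = 1, 73 mod 4 = 1, so the flip contributes +1; sign now -1
(73/5): 73 mod 5 = 3, so (73/5) = (3/5)
flip (3/5) -> (5/3): both odd, 3 mod 4 = 3, 5 mod 4 = 1, so the flip contributes +1; sign now -1
(5/3): 5 mod 3 = 2, so (5/3) = (2/3)
factor out 2^1: 2 = 2^1·1; with 3 mod 8 = 3, (2/3) = -1; sign now +1; continue with (1/3)
reached (1/3) = 1, so the symbol is +1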